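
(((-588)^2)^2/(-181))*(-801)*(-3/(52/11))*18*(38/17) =-540321029356002048/40001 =-13507688041699.01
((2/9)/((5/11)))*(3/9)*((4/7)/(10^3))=11/118125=0.00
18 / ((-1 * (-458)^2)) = -9 / 104882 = -0.00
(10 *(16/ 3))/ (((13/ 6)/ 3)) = 960/ 13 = 73.85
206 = 206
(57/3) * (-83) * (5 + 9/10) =-93043/10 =-9304.30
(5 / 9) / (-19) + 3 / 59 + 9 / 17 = 94507 / 171513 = 0.55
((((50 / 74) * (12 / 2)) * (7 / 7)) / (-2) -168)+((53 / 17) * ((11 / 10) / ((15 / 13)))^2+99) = -965109511 / 14152500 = -68.19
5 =5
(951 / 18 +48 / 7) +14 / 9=7717 / 126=61.25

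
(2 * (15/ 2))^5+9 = 759384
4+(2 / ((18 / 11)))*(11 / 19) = 805 / 171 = 4.71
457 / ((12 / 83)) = 3160.92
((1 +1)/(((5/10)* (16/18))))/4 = 9/8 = 1.12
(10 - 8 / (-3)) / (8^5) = 19 / 49152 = 0.00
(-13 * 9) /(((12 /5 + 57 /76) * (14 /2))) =-260 /49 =-5.31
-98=-98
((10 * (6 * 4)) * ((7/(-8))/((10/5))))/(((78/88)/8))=-12320/13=-947.69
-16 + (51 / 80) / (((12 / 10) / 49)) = 321 / 32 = 10.03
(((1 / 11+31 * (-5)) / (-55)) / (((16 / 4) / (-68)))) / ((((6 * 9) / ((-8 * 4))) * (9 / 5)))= 154496 / 9801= 15.76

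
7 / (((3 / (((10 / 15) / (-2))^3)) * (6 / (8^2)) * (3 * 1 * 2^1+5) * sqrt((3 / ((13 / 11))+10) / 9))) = -224 * sqrt(2119) / 145233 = -0.07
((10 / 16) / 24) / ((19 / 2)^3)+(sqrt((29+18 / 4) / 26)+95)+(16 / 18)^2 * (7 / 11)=sqrt(871) / 26+4669224581 / 48890952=96.64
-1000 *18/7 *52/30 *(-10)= 312000/7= 44571.43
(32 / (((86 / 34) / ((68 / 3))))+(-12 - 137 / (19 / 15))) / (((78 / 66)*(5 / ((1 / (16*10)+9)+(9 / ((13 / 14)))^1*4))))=10380436561 / 7706400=1346.99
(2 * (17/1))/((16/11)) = 187/8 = 23.38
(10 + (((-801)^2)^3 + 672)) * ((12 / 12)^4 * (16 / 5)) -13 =4225859747993687663 / 5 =845171949598737532.60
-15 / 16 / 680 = -3 / 2176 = -0.00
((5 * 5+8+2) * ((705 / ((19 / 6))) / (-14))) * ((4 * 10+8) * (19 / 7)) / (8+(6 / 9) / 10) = -7614000 / 847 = -8989.37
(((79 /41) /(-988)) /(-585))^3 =493039 /13307301667993214232000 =0.00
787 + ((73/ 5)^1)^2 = 25004/ 25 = 1000.16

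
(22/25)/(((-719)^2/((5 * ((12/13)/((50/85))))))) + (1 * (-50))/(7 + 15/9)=-969299631/168012325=-5.77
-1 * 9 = -9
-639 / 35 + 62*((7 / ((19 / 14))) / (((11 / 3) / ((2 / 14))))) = -42411 / 7315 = -5.80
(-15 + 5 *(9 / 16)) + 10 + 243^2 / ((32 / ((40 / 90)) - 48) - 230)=-475997 / 1648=-288.83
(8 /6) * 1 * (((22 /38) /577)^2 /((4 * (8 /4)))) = 121 /721124214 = 0.00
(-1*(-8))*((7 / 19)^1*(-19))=-56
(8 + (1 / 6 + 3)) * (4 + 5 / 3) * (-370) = -210715 / 9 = -23412.78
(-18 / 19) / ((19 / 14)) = -252 / 361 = -0.70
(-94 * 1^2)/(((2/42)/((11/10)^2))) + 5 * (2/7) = -835489/350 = -2387.11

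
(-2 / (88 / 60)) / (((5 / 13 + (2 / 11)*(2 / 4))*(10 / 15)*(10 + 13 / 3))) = -1755 / 5848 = -0.30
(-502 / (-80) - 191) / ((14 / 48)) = -22167 / 35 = -633.34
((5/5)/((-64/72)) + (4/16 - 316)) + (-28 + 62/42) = -57691/168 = -343.40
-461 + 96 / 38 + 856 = 7553 / 19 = 397.53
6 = 6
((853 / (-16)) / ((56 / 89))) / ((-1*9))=75917 / 8064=9.41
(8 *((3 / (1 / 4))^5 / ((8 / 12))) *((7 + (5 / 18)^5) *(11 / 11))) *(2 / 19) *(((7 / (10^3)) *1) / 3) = 2963542624 / 577125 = 5135.01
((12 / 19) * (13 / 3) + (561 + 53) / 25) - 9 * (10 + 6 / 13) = -412842 / 6175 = -66.86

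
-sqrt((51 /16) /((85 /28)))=-sqrt(105) /10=-1.02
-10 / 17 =-0.59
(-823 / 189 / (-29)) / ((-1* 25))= -823 / 137025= -0.01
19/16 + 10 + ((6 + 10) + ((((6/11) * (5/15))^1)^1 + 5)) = 5697/176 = 32.37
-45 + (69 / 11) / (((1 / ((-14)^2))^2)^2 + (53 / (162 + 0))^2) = 155098416539889 / 11400101582507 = 13.61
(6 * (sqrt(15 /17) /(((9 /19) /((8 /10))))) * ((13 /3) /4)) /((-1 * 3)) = -494 * sqrt(255) /2295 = -3.44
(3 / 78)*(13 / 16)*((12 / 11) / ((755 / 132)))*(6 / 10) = 27 / 7550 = 0.00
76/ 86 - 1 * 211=-9035/ 43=-210.12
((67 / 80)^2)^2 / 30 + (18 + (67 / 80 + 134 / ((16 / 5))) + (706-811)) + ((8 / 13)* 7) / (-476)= -12024930282259 / 271564800000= -44.28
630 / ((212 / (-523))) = -164745 / 106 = -1554.20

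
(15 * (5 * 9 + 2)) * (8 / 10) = 564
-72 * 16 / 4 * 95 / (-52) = 6840 / 13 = 526.15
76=76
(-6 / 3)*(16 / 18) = -16 / 9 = -1.78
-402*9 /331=-3618 /331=-10.93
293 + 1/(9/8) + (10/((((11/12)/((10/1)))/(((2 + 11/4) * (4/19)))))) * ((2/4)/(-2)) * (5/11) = 306545/1089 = 281.49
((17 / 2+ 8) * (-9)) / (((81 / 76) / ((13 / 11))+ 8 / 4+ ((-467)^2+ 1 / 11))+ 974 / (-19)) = -537966 / 789888883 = -0.00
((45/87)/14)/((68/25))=375/27608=0.01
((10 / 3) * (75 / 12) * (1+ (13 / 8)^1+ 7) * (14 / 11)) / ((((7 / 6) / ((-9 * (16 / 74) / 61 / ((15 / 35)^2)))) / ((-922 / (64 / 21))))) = 415072875 / 36112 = 11494.04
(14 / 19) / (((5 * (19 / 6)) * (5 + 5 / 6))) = 72 / 9025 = 0.01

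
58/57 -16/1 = -854/57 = -14.98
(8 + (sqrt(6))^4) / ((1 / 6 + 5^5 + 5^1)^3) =9504 / 6624546273541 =0.00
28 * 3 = 84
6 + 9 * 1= 15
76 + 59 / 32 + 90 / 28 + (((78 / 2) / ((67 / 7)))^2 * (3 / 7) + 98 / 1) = 187204085 / 1005536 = 186.17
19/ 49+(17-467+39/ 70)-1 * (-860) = 201363/ 490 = 410.94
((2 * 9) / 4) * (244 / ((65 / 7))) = 7686 / 65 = 118.25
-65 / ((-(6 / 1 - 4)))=65 / 2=32.50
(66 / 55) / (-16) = -3 / 40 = -0.08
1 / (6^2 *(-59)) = -0.00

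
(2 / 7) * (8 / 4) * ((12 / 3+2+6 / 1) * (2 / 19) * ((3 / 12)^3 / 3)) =1 / 266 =0.00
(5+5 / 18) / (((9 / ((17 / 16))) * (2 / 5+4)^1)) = 8075 / 57024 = 0.14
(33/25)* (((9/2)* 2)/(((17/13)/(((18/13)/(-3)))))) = -1782/425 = -4.19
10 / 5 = 2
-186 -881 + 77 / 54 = -57541 / 54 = -1065.57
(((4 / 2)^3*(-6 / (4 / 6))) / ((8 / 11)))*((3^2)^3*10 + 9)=-722601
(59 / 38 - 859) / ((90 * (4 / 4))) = -10861 / 1140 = -9.53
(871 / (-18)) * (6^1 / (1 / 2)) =-580.67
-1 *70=-70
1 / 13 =0.08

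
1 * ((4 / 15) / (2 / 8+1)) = 16 / 75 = 0.21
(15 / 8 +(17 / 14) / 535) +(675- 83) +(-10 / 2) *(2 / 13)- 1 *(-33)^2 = -193140001 / 389480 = -495.89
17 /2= 8.50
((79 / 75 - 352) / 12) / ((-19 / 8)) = 52642 / 4275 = 12.31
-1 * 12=-12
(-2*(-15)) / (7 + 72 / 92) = 690 / 179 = 3.85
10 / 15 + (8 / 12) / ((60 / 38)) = 49 / 45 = 1.09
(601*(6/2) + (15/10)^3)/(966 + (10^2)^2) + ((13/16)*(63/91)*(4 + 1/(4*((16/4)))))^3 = 1112858481651/91989475328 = 12.10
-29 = -29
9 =9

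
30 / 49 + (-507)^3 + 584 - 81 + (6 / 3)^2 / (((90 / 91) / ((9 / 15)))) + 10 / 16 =-3831506088281 / 29400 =-130323336.34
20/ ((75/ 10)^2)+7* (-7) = -2189/ 45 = -48.64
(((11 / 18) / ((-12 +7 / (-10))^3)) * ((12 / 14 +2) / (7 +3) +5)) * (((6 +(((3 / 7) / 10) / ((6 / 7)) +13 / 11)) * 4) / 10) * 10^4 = -45.62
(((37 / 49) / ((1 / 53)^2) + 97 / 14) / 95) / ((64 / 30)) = 625635 / 59584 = 10.50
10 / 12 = 5 / 6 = 0.83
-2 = -2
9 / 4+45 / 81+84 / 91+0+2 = 2681 / 468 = 5.73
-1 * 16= -16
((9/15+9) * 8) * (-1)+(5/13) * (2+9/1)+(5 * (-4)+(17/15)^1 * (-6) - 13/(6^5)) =-50226029/505440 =-99.37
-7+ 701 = 694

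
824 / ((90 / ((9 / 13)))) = 412 / 65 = 6.34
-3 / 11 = -0.27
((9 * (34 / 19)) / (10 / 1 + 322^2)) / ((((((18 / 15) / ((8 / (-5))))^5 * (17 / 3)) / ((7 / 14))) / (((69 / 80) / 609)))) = -736 / 8998824555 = -0.00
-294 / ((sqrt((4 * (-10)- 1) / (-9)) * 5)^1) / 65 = -882 * sqrt(41) / 13325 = -0.42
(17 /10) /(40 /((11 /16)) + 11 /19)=3553 /122810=0.03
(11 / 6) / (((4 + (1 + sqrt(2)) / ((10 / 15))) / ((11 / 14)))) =1331 / 4326 - 121 * sqrt(2) / 1442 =0.19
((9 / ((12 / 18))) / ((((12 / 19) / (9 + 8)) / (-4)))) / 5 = -2907 / 10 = -290.70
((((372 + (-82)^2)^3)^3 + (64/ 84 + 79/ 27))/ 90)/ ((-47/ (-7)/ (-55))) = -94836812934477256625791504905324731891/ 22842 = -4151861173911096078530405000000000.00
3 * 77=231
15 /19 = 0.79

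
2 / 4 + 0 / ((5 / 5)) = 1 / 2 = 0.50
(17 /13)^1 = 17 /13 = 1.31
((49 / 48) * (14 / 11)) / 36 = 0.04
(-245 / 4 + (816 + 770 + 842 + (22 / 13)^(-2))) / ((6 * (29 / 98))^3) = 11232302977 / 26559621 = 422.91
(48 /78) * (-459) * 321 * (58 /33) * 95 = -2164901040 /143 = -15139168.11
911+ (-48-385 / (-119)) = 14726 / 17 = 866.24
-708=-708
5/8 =0.62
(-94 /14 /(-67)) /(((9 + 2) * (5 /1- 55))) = -0.00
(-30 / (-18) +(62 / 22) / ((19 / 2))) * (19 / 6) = 1231 / 198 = 6.22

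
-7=-7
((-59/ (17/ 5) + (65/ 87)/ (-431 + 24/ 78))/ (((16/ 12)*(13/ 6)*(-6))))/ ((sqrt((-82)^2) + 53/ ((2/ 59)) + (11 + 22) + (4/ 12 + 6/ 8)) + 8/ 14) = 0.00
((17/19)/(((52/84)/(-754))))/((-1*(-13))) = -20706/247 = -83.83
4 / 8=0.50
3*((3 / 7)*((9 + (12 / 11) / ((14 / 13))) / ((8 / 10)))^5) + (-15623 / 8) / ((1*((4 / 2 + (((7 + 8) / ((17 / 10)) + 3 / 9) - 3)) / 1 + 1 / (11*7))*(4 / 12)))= 245386170134525369334789 / 622481707789534208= 394206.23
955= 955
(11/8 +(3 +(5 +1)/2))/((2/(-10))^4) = 36875/8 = 4609.38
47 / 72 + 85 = 6167 / 72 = 85.65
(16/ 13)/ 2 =8/ 13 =0.62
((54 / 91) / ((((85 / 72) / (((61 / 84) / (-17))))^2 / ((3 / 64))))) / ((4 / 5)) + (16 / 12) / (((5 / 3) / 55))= 2621840491169 / 59587222240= 44.00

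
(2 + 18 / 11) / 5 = 8 / 11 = 0.73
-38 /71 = -0.54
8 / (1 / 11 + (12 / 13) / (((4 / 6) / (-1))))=-1144 / 185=-6.18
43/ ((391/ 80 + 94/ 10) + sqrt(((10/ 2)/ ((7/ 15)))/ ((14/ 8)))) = 2.57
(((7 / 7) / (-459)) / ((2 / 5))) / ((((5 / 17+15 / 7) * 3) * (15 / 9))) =-7 / 15660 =-0.00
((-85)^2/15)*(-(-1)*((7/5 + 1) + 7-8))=2023/3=674.33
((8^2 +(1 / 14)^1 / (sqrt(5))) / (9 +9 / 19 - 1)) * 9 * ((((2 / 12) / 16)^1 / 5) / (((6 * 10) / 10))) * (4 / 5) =19 * sqrt(5) / 4508000 +76 / 4025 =0.02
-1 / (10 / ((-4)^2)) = -8 / 5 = -1.60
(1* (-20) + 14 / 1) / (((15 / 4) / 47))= -75.20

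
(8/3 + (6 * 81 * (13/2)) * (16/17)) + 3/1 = 151921/51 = 2978.84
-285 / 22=-12.95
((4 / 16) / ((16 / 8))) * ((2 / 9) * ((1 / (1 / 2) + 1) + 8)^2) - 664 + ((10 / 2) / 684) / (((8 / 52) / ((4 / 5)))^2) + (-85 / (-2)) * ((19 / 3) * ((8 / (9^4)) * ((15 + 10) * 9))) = -487496287 / 831060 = -586.60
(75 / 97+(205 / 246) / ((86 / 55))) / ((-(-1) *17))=65375 / 850884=0.08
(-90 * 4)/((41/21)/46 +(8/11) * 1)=-3825360/8179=-467.71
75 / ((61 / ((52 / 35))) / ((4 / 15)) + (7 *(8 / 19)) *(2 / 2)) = 296400 / 620123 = 0.48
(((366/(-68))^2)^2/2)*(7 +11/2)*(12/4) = 84113484075/5345344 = 15735.84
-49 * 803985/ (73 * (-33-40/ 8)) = 14201.61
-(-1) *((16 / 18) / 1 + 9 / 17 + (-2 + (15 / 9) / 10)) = -127 / 306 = -0.42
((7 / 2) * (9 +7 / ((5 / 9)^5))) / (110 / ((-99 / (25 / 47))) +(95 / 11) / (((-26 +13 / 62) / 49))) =-1916008975881 / 65874625000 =-29.09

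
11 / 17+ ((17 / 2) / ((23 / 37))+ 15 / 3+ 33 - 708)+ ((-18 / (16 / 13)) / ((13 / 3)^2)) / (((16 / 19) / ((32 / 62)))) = -827140241 / 1260584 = -656.16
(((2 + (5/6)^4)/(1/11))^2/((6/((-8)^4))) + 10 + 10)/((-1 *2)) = -5009155906/19683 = -254491.49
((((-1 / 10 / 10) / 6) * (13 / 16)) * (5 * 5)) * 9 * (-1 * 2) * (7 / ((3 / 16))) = 91 / 4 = 22.75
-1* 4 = -4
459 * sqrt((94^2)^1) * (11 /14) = 237303 /7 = 33900.43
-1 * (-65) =65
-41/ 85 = -0.48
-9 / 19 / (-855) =1 / 1805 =0.00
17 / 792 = 0.02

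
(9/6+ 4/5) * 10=23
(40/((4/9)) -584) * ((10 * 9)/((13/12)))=-41040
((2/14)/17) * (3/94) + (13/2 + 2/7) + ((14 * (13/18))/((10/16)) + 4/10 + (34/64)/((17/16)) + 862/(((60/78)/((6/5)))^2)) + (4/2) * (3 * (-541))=-10106708161/8988750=-1124.37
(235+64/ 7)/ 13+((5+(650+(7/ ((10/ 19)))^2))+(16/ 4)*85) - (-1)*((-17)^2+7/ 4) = 3370231/ 2275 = 1481.42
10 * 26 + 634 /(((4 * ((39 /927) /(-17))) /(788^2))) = -516998281492 /13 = -39769098576.31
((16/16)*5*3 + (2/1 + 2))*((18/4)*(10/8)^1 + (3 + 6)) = 2223/8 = 277.88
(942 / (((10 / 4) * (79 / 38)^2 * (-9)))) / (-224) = 56677 / 1310610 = 0.04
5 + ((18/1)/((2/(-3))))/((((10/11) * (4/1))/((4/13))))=2.72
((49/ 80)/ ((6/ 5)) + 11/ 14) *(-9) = -2613/ 224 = -11.67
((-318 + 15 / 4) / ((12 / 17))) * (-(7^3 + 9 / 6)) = 4907747 / 32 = 153367.09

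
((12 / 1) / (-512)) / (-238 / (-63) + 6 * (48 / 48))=-27 / 11264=-0.00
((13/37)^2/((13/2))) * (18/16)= 0.02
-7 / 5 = -1.40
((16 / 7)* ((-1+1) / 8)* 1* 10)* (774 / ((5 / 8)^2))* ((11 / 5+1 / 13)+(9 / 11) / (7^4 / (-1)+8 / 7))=0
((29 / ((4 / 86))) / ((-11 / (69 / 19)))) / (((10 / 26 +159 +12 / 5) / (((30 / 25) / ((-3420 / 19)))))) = 372853 / 43956880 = 0.01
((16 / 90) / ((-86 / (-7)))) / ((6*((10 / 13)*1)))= 91 / 29025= 0.00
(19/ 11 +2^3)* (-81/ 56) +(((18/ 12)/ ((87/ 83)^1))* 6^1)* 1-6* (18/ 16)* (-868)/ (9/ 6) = 69678825/ 17864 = 3900.52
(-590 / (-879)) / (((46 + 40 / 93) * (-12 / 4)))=-9145 / 1897761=-0.00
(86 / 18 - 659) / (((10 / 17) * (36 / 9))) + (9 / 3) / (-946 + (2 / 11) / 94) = -2039817089 / 7336215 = -278.05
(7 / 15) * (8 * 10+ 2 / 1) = 574 / 15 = 38.27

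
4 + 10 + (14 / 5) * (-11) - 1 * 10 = -134 / 5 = -26.80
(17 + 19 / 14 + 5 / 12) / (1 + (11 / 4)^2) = 6308 / 2877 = 2.19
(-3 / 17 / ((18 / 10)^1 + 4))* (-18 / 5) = 54 / 493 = 0.11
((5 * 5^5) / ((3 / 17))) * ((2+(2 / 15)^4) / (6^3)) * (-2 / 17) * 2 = -1265825 / 6561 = -192.93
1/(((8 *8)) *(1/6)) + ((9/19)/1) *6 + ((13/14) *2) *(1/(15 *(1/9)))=86187/21280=4.05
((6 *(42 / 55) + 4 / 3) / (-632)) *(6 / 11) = -244 / 47795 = -0.01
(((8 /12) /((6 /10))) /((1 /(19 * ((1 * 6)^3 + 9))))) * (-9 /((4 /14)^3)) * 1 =-1832906.25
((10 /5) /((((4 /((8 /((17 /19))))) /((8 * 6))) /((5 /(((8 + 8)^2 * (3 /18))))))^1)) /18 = 95 /68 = 1.40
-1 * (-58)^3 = 195112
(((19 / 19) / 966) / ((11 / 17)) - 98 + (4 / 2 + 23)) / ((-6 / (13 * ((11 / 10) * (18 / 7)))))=447.38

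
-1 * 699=-699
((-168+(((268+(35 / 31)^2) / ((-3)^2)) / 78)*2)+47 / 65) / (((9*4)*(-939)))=140413933 / 28506152610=0.00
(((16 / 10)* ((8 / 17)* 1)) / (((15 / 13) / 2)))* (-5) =-1664 / 255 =-6.53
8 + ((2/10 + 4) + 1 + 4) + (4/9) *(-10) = 574/45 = 12.76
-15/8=-1.88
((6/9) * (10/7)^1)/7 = 0.14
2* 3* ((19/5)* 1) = 114/5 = 22.80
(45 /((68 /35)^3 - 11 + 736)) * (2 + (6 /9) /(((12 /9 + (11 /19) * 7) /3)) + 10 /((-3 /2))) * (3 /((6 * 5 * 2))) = -42403375 /3213144583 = -0.01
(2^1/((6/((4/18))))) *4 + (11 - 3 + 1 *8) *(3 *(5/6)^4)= 211/9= 23.44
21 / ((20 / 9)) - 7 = 49 / 20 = 2.45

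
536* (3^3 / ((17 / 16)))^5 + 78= 8064612966196398 / 1419857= 5679876893.37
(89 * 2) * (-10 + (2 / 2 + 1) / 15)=-26344 / 15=-1756.27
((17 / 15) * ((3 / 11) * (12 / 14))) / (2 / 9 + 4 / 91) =5967 / 5995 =1.00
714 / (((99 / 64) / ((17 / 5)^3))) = 74834816 / 4125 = 18141.77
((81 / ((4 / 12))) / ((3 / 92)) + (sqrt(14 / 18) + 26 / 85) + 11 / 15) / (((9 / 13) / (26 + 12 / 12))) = 13 * sqrt(7) + 4941365 / 17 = 290702.92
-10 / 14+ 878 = 6141 / 7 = 877.29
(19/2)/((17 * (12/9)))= 57/136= 0.42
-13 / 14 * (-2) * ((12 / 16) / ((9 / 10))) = 65 / 42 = 1.55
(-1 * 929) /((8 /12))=-2787 /2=-1393.50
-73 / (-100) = 73 / 100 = 0.73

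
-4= -4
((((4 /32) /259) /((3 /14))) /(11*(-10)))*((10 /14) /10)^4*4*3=-1 /156353120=-0.00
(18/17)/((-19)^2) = 0.00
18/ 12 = 3/ 2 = 1.50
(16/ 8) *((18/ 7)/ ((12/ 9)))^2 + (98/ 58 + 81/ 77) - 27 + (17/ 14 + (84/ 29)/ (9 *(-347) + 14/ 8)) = -276873609/ 17741185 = -15.61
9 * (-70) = -630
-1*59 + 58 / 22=-620 / 11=-56.36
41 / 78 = 0.53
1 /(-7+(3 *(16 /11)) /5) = -55 /337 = -0.16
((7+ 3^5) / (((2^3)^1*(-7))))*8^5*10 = -10240000 / 7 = -1462857.14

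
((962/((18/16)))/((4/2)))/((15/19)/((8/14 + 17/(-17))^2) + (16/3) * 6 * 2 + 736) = 73112/137535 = 0.53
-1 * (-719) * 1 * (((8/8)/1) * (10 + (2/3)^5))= 1770178/243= 7284.68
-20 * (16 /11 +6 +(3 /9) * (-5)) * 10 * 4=-152800 /33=-4630.30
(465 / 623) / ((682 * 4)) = 15 / 54824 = 0.00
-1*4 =-4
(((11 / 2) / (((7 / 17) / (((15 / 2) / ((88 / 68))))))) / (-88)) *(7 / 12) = -1445 / 2816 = -0.51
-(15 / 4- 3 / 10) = -69 / 20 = -3.45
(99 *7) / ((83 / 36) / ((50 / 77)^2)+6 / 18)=62370000 / 522107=119.46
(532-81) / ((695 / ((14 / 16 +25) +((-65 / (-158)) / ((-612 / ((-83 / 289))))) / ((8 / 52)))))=16.79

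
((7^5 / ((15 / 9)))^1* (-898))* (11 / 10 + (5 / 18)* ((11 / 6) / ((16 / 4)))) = -11114086.27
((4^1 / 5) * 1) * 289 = 1156 / 5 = 231.20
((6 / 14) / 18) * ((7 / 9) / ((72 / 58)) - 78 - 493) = -184801 / 13608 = -13.58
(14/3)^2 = 196/9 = 21.78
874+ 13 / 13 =875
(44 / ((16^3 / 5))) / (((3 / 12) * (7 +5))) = 55 / 3072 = 0.02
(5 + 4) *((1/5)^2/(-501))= -3/4175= -0.00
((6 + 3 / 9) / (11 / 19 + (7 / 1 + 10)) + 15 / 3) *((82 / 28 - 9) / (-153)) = 26855 / 126252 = 0.21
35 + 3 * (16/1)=83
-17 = -17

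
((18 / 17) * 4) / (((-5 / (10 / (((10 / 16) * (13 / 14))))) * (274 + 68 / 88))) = -118272 / 2226575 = -0.05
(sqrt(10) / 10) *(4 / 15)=2 *sqrt(10) / 75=0.08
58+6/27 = 524/9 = 58.22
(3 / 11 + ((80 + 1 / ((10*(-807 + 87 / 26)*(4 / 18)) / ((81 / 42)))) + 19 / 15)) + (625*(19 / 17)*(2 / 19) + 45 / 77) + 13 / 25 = 7766456209 / 49730100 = 156.17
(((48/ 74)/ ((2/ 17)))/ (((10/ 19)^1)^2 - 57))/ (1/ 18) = -1325592/ 757649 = -1.75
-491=-491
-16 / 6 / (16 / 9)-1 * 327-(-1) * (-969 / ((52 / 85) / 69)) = -109620.52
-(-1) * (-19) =-19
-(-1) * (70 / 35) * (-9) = -18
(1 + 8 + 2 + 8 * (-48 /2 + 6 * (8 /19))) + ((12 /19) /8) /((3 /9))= -6101 /38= -160.55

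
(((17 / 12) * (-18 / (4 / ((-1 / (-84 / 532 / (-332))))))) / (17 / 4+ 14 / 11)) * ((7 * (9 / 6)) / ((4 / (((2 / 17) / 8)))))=121429 / 1296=93.70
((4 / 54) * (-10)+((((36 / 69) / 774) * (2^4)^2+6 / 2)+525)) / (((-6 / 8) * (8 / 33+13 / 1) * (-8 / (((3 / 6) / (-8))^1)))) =-38731033 / 93353688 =-0.41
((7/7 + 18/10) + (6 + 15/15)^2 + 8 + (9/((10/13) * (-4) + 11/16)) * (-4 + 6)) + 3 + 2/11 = 55.45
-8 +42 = 34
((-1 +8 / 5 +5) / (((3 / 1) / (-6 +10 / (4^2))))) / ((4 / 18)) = -903 / 20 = -45.15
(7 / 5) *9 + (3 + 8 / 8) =83 / 5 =16.60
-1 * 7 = -7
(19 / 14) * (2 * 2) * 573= 21774 / 7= 3110.57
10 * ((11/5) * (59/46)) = 649/23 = 28.22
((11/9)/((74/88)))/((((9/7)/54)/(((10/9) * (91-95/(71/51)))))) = 109500160/70929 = 1543.80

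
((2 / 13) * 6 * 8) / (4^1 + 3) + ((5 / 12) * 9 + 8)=4661 / 364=12.80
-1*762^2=-580644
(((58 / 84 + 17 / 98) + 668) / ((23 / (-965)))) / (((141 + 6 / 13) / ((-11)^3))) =1641737968585 / 6217659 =264044.39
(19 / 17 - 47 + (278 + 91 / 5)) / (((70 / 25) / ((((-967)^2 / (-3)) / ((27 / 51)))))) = -19895888653 / 378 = -52634626.07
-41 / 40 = -1.02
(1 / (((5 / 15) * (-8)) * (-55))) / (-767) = -0.00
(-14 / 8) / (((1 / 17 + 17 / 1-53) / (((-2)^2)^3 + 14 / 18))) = 69377 / 21996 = 3.15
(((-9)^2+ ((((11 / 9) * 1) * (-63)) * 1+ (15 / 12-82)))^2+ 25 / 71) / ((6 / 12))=6692079 / 568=11781.83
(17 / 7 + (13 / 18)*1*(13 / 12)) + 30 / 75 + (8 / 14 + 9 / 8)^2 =2747119 / 423360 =6.49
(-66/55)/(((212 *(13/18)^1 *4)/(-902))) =1.77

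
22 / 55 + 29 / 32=209 / 160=1.31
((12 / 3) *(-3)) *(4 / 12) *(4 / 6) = -8 / 3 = -2.67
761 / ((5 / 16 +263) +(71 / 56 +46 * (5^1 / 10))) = 85232 / 32209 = 2.65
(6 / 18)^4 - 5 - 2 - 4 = -890 / 81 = -10.99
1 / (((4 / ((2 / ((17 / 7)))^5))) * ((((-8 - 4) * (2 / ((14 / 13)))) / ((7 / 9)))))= -1647086 / 498369807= -0.00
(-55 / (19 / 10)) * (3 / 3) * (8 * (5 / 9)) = -128.65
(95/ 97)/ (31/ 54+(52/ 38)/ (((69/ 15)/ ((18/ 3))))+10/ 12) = 0.31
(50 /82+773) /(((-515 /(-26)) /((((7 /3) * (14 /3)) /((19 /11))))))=888992104 /3610665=246.21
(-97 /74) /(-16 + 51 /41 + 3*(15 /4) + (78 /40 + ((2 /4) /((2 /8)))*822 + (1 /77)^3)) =-9078158705 /11374918720012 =-0.00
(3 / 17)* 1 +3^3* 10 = 270.18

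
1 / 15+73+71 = 2161 / 15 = 144.07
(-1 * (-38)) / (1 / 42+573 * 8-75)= 1596 / 189379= 0.01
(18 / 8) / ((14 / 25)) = 225 / 56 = 4.02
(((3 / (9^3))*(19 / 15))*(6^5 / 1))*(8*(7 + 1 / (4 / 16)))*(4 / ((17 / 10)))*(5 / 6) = 1070080 / 153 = 6993.99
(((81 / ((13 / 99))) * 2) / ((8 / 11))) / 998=88209 / 51896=1.70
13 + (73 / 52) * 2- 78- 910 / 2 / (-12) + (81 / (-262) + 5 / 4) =-238435 / 10218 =-23.33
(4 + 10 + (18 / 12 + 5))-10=21 / 2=10.50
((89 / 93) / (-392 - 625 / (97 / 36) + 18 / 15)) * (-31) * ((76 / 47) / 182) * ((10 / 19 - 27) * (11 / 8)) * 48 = -43423990 / 58718933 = -0.74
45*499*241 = 5411655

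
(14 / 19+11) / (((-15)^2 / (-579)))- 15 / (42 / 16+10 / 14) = -9245293 / 266475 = -34.69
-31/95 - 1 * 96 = -9151/95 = -96.33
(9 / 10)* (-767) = -6903 / 10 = -690.30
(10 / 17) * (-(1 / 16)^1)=-0.04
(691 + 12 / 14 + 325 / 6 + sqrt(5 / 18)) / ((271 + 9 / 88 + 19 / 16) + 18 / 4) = 88 * sqrt(10) / 146145 + 2757304 / 1023015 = 2.70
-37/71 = -0.52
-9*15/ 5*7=-189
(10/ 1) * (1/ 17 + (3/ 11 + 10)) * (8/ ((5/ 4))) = 123648/ 187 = 661.22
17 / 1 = 17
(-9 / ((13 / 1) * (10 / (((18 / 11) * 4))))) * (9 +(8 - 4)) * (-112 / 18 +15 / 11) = 17316 / 605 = 28.62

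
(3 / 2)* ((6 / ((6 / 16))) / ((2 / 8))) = 96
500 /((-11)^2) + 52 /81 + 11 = 154603 /9801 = 15.77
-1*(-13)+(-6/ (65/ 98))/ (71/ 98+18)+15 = 27.52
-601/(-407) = 601/407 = 1.48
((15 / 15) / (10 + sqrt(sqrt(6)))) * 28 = 28 / (6^(1 / 4) + 10) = 2.42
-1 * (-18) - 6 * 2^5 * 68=-13038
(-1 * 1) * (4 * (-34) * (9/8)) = 153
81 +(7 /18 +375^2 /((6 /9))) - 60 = 1898630 /9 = 210958.89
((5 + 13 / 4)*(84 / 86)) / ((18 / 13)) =1001 / 172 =5.82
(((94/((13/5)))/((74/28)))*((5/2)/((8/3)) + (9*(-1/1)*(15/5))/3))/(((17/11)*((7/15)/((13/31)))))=-5001975/77996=-64.13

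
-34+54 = 20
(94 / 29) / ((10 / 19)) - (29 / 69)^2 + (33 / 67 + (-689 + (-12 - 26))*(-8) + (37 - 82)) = 5777.47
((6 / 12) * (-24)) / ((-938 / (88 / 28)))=132 / 3283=0.04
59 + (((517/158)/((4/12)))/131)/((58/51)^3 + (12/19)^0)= 400464017567/6784038574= 59.03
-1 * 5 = -5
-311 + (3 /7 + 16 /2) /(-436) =-949231 /3052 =-311.02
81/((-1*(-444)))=27/148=0.18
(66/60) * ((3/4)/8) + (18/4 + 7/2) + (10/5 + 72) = 82.10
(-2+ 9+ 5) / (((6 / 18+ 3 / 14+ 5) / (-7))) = -3528 / 233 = -15.14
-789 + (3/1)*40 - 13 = -682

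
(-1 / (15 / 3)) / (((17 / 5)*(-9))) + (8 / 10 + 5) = 4442 / 765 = 5.81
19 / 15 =1.27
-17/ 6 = -2.83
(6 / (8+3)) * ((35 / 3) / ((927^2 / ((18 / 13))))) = 140 / 13653783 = 0.00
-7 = -7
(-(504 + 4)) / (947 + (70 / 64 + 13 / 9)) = -0.53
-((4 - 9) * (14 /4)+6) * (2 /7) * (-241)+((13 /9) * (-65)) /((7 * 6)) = -794.09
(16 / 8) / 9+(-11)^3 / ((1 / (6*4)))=-287494 / 9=-31943.78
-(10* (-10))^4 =-100000000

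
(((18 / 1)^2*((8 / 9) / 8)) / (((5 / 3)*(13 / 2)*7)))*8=1728 / 455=3.80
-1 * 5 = -5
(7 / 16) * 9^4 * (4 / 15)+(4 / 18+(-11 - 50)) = 126841 / 180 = 704.67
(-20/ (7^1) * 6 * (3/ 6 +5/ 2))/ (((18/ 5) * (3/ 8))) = -800/ 21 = -38.10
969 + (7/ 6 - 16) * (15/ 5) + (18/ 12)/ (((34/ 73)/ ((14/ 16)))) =504461/ 544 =927.32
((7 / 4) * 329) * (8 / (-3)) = -4606 / 3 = -1535.33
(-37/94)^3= -50653/830584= -0.06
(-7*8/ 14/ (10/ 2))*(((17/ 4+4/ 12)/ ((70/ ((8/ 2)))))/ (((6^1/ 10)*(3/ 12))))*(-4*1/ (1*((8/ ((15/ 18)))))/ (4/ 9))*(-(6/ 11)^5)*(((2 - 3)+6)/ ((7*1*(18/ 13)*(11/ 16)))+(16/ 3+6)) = -0.76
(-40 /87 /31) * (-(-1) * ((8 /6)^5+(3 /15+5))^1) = -91504 /655371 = -0.14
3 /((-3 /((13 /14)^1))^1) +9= 113 /14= 8.07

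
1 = 1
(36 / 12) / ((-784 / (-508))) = 381 / 196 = 1.94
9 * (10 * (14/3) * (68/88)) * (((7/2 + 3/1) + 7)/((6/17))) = 273105/22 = 12413.86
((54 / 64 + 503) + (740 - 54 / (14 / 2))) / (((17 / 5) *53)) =1384465 / 201824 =6.86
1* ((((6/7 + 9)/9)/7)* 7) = 23/21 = 1.10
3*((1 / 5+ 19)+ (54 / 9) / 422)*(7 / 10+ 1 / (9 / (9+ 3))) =1236531 / 10550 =117.21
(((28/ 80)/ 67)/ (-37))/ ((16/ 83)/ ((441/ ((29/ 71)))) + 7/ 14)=-18191691/ 64447579390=-0.00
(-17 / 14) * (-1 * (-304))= -2584 / 7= -369.14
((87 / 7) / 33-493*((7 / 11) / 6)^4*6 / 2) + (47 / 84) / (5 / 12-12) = 124112657 / 879162768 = 0.14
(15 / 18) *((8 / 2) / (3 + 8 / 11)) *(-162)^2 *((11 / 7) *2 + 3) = 41378040 / 287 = 144174.36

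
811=811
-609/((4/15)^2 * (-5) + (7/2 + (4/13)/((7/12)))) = -171990/1037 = -165.85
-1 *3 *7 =-21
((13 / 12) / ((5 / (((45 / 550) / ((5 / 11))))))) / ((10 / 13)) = 507 / 10000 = 0.05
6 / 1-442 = -436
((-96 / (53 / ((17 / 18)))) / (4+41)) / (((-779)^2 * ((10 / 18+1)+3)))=-272 / 19779982395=-0.00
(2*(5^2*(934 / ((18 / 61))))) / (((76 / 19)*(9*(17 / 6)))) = 712175 / 459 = 1551.58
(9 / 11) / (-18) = -1 / 22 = -0.05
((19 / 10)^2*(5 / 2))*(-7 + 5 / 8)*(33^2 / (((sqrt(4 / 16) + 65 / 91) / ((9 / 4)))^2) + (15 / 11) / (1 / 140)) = -54119947833 / 239360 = -226102.72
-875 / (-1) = 875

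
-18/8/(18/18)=-9/4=-2.25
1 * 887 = 887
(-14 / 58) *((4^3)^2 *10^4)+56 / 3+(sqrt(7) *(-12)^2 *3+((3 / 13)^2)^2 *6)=-9885734.90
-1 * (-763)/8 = 763/8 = 95.38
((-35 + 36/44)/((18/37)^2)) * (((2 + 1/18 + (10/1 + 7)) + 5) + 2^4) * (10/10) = -46391303/8019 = -5785.17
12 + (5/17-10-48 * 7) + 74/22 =-61774/187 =-330.34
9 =9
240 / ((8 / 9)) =270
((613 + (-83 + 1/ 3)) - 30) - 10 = 1471/ 3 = 490.33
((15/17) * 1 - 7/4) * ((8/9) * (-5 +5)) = 0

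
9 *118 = 1062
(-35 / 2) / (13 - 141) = 35 / 256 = 0.14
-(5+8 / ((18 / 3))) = -19 / 3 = -6.33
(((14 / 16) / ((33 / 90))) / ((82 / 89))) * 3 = 28035 / 3608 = 7.77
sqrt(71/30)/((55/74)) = 37 * sqrt(2130)/825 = 2.07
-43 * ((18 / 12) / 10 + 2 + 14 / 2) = -7869 / 20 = -393.45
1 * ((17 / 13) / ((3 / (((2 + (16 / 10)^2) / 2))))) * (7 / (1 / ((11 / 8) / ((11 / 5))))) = 2261 / 520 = 4.35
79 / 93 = 0.85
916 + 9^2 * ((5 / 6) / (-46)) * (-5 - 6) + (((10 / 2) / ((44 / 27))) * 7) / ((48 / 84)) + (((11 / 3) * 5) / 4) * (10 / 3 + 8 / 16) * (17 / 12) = 217415227 / 218592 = 994.62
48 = 48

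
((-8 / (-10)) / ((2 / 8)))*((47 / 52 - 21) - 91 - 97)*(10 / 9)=-28856 / 39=-739.90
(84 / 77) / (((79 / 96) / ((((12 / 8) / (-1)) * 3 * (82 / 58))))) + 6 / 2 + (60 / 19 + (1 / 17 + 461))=458.78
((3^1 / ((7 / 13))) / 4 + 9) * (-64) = -4656 / 7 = -665.14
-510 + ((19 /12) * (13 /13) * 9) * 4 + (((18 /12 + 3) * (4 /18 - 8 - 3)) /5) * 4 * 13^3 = -85696.60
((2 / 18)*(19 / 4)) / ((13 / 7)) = 133 / 468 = 0.28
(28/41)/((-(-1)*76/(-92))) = -0.83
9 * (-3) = -27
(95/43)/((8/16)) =190/43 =4.42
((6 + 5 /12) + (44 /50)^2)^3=156878610917237 /421875000000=371.86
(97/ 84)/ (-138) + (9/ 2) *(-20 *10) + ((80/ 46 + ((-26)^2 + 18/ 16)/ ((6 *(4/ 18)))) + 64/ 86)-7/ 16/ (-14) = -97111703/ 249228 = -389.65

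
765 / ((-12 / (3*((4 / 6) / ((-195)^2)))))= -17 / 5070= -0.00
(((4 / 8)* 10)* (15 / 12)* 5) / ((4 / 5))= 625 / 16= 39.06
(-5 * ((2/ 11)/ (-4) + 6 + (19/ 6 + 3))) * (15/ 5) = -2000/ 11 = -181.82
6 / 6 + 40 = 41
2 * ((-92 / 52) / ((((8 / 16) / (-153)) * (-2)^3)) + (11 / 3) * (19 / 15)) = -126.06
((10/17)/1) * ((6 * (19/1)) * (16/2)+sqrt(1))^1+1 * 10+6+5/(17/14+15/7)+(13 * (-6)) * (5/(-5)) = 505406/799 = 632.55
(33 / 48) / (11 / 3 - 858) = -3 / 3728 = -0.00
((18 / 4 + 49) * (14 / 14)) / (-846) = -107 / 1692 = -0.06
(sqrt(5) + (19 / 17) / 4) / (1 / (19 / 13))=361 / 884 + 19 * sqrt(5) / 13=3.68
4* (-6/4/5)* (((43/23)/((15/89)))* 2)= -15308/575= -26.62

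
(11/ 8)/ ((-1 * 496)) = -11/ 3968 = -0.00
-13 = -13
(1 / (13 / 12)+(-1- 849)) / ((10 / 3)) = -16557 / 65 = -254.72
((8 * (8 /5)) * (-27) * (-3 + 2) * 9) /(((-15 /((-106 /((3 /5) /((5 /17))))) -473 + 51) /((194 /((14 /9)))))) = -1439150976 /1564549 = -919.85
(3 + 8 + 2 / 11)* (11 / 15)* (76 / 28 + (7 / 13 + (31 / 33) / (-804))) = 321876691 / 12072060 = 26.66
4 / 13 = 0.31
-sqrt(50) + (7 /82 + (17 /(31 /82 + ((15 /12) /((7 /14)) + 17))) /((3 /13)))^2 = 577777853689 /40196240100-5 * sqrt(2) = 7.30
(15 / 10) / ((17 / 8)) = 12 / 17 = 0.71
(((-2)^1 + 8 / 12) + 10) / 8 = 13 / 12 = 1.08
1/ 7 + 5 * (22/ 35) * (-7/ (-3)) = 157/ 21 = 7.48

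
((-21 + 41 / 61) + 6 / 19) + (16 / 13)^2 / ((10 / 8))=-18412114 / 979355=-18.80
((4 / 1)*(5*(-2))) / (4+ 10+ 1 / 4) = -160 / 57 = -2.81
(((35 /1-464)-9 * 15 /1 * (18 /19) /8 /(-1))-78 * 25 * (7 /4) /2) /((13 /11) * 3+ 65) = -221463 /7163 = -30.92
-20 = -20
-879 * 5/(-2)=4395/2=2197.50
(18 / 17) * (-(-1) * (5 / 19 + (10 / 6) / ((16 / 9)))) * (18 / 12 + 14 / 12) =1095 / 323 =3.39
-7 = -7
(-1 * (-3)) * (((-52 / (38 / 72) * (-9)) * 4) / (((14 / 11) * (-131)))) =-1111968 / 17423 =-63.82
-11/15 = -0.73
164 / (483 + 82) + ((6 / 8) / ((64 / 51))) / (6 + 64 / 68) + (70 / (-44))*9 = -2617473953 / 187742720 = -13.94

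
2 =2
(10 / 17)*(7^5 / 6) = 84035 / 51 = 1647.75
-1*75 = -75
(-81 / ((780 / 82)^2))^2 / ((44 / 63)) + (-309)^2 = 95482.15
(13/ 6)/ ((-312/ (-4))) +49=1765/ 36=49.03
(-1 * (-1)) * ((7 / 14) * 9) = 9 / 2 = 4.50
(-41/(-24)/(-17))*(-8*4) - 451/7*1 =-61.21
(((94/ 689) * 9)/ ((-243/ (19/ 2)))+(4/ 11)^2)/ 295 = 37919/ 132806817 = 0.00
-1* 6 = -6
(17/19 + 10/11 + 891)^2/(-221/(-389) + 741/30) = 135442281470240/4293536533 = 31545.62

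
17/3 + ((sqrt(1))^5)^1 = 20/3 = 6.67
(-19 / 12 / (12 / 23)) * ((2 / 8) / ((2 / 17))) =-7429 / 1152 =-6.45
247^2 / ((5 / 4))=244036 / 5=48807.20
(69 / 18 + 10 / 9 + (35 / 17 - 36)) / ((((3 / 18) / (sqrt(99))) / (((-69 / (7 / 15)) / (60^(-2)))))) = 33060798000 *sqrt(11) / 119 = 921430775.09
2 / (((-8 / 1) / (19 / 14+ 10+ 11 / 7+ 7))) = -279 / 56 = -4.98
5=5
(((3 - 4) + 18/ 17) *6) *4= 1.41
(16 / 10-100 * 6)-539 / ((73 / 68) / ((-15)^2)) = -41451916 / 365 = -113566.89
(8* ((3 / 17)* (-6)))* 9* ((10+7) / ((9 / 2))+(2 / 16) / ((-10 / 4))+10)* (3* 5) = -266868 / 17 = -15698.12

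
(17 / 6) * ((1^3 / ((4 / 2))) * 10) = 85 / 6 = 14.17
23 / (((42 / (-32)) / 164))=-60352 / 21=-2873.90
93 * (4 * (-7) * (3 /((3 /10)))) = -26040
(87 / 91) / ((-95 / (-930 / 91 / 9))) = 1798 / 157339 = 0.01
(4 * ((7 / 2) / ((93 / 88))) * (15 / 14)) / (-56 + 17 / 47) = -4136 / 16213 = -0.26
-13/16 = -0.81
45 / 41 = 1.10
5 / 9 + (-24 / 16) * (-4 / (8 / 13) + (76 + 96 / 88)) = -41711 / 396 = -105.33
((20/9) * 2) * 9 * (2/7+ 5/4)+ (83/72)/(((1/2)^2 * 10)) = 77981/1260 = 61.89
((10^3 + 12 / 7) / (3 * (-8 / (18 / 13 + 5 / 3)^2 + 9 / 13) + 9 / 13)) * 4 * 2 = 368817176 / 8811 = 41858.72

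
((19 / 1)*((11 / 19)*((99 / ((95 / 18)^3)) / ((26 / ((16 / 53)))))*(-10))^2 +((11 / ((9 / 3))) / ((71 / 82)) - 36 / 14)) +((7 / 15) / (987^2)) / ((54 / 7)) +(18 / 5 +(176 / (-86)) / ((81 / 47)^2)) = 757910590667015441927742001217 / 164291184746523312857971751250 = 4.61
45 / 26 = 1.73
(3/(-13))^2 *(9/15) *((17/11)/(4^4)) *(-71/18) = -3621/4759040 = -0.00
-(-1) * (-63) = -63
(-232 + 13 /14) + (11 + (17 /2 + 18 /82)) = -211.35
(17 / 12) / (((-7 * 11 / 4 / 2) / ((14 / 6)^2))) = -238 / 297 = -0.80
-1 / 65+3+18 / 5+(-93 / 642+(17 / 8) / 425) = 1792931 / 278200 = 6.44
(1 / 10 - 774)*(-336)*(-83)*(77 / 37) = -8309271432 / 185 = -44914980.71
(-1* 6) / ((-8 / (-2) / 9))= -27 / 2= -13.50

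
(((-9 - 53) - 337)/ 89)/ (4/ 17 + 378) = -6783/ 572270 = -0.01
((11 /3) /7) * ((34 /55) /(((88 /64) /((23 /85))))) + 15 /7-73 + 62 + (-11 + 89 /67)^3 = -1586638095466 /1736906325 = -913.49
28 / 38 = 14 / 19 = 0.74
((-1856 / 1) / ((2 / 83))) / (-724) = 106.39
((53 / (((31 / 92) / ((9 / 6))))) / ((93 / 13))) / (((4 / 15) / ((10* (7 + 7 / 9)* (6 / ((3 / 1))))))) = 55464500 / 2883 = 19238.47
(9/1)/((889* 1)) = 9/889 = 0.01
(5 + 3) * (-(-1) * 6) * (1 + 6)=336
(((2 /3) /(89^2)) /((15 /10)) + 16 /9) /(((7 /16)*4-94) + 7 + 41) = -506960 /12618153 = -0.04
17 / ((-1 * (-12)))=17 / 12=1.42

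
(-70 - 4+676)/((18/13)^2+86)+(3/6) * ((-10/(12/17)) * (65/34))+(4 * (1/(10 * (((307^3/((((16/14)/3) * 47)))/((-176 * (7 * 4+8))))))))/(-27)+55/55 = -3084486204757339/541684022158440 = -5.69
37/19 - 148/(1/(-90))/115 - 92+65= 39668/437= 90.77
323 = 323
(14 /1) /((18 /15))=35 /3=11.67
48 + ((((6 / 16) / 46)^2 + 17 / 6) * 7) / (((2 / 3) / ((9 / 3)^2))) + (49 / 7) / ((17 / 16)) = 322.34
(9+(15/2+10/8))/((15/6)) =7.10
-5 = -5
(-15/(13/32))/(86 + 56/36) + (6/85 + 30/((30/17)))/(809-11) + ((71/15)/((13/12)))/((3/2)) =145484441/57904210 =2.51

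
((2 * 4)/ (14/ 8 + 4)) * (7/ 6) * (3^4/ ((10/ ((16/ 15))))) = 8064/ 575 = 14.02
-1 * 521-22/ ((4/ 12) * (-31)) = -16085/ 31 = -518.87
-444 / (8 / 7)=-777 / 2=-388.50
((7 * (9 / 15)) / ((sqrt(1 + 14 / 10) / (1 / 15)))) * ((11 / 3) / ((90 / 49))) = 3773 * sqrt(15) / 40500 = 0.36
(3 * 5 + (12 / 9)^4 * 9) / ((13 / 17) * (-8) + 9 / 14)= -93058 / 11727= -7.94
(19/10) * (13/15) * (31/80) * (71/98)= 543647/1176000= 0.46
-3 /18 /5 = -1 /30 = -0.03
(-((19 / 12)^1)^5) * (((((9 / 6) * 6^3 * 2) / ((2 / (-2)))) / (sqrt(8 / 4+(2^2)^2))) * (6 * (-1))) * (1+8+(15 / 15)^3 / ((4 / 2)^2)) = -91615663 * sqrt(2) / 1536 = -84351.64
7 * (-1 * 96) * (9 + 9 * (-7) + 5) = 32928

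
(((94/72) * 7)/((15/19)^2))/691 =118769/5597100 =0.02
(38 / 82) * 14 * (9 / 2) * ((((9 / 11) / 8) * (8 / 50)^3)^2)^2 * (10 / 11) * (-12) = -772032135168 / 78714978694915771484375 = -0.00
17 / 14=1.21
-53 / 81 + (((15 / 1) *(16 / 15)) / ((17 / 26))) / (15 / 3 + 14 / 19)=542015 / 150093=3.61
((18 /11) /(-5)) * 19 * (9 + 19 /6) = -4161 /55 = -75.65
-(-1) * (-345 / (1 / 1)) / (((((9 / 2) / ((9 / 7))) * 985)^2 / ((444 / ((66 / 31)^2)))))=-0.00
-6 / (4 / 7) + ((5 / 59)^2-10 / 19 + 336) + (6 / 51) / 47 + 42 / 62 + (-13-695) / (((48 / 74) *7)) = 1946383532605 / 11467378237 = 169.73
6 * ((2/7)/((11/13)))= 156/77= 2.03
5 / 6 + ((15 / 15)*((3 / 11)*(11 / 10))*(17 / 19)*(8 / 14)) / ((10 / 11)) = 19991 / 19950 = 1.00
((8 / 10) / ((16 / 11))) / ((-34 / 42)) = -231 / 340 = -0.68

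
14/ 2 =7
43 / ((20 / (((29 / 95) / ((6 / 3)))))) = 1247 / 3800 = 0.33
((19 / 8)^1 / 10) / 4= 0.06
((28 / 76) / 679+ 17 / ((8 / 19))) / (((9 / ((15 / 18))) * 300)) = 595297 / 47770560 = 0.01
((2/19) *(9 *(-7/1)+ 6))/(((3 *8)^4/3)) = -1/18432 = -0.00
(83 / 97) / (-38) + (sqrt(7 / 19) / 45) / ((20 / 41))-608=-2241171 / 3686 + 41 * sqrt(133) / 17100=-607.99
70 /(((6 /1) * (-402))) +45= 54235 /1206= 44.97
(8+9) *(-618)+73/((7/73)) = -68213/7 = -9744.71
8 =8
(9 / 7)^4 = 6561 / 2401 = 2.73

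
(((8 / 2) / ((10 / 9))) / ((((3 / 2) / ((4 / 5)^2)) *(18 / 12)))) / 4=32 / 125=0.26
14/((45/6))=28/15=1.87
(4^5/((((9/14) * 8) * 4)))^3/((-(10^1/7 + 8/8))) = -629407744/12393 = -50787.36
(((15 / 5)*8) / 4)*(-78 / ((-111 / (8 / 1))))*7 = 8736 / 37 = 236.11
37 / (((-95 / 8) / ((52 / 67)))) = -15392 / 6365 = -2.42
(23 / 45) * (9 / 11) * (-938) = -21574 / 55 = -392.25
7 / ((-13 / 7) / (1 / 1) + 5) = 49 / 22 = 2.23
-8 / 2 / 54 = -2 / 27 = -0.07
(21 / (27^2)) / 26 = 7 / 6318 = 0.00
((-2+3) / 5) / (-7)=-1 / 35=-0.03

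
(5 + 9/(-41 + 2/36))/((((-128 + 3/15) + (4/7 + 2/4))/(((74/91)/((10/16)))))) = -320864/6537927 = -0.05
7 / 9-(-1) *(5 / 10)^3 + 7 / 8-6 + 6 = 16 / 9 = 1.78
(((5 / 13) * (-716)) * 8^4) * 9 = -131973120 / 13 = -10151778.46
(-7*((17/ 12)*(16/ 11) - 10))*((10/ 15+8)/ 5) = 47684/ 495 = 96.33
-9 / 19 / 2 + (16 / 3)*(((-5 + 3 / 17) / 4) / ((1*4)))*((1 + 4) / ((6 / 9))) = -7943 / 646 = -12.30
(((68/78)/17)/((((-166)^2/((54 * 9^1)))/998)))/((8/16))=161676/89557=1.81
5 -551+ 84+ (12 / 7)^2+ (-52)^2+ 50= 112452 / 49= 2294.94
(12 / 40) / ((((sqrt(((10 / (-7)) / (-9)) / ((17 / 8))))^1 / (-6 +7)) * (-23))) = -9 * sqrt(595) / 4600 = -0.05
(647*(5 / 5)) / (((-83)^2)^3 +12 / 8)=1294 / 653880746741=0.00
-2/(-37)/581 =2/21497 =0.00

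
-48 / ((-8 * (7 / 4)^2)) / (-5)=-96 / 245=-0.39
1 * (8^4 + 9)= 4105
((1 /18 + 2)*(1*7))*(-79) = -20461 /18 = -1136.72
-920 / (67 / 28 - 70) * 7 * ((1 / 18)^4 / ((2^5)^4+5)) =11270 / 13023347708313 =0.00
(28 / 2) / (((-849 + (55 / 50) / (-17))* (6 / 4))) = -4760 / 433023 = -0.01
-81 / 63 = -9 / 7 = -1.29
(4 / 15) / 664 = 1 / 2490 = 0.00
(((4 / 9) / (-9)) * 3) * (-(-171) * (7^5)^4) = -6064212238618512076 / 3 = -2021404079539504025.33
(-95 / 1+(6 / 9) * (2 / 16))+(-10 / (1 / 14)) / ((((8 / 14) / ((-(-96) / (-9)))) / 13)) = 406541 / 12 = 33878.42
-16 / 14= -8 / 7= -1.14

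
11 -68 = -57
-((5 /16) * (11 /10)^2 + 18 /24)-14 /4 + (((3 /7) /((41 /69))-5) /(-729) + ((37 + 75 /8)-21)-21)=-16554103 /66951360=-0.25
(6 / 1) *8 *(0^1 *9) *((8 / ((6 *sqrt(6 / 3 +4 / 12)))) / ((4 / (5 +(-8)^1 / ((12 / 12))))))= 0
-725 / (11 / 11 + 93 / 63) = -15225 / 52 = -292.79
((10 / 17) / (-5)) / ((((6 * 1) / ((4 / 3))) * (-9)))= 4 / 1377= 0.00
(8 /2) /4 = 1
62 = 62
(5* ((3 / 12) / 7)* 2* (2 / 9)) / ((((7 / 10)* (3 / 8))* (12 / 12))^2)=32000 / 27783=1.15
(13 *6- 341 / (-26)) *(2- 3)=-2369 / 26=-91.12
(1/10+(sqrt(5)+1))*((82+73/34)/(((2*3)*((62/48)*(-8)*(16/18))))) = -25749*sqrt(5)/16864 - 283239/168640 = -5.09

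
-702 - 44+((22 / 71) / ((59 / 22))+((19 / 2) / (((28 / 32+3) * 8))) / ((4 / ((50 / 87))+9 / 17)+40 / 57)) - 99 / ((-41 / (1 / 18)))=-787838297115263 / 1056490100389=-745.71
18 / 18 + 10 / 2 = 6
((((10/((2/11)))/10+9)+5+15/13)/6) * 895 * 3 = 9242.60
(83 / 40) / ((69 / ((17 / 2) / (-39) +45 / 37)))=0.03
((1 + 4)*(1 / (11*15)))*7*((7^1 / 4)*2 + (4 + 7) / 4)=175 / 132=1.33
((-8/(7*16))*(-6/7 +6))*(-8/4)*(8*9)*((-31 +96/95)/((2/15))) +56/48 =-9493565/798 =-11896.70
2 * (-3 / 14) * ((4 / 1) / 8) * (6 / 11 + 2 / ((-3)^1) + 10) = -163 / 77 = -2.12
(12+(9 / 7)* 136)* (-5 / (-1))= 934.29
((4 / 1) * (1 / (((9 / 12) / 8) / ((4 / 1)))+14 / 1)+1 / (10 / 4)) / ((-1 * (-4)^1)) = 1703 / 30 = 56.77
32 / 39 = 0.82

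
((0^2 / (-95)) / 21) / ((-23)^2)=0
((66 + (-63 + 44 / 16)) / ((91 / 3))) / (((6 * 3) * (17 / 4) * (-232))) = -23 / 2153424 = -0.00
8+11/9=83/9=9.22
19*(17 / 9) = 323 / 9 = 35.89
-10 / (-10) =1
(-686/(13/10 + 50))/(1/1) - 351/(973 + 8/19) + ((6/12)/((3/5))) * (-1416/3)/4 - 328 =-154641476/351405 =-440.07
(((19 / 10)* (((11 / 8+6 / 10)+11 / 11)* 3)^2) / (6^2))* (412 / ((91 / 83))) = 328597913 / 208000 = 1579.80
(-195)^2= 38025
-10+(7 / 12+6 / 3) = -89 / 12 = -7.42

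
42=42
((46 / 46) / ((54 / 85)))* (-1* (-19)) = 1615 / 54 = 29.91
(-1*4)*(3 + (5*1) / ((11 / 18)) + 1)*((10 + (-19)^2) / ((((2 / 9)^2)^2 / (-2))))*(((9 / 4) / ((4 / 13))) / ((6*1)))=6360384303 / 352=18069273.59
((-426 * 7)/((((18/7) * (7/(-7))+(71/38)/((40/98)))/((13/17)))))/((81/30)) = -420.98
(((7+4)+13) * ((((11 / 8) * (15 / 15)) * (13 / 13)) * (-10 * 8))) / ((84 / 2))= -440 / 7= -62.86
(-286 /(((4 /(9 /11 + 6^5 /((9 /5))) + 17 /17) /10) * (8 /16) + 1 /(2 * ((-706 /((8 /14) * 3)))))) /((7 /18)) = -1727435801520 /114701143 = -15060.32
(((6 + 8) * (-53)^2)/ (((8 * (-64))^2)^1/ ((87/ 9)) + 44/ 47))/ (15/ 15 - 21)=-26800669/ 369635800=-0.07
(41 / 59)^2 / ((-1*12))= -1681 / 41772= -0.04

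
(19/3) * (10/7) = 190/21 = 9.05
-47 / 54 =-0.87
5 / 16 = 0.31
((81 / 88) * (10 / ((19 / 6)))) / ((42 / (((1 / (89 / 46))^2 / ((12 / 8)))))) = 142830 / 11588423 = 0.01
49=49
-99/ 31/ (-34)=99/ 1054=0.09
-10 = -10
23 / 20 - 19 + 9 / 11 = -3747 / 220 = -17.03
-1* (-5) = 5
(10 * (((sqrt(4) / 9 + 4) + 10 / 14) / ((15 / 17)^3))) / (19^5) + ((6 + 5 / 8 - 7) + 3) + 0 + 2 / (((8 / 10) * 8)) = 2.94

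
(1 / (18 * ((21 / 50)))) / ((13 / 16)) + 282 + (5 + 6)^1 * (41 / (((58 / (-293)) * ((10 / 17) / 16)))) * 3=-185629.37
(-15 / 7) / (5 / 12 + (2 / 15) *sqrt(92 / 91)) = -292500 / 50987 + 14400 *sqrt(2093) / 356909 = -3.89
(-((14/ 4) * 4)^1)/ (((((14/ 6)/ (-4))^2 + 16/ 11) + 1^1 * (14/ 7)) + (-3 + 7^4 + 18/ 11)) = -22176/ 3807035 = -0.01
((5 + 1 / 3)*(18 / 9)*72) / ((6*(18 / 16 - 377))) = -1024 / 3007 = -0.34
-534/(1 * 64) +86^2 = 7387.66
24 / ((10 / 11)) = 132 / 5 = 26.40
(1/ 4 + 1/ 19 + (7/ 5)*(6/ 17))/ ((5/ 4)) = 5147/ 8075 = 0.64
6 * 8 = 48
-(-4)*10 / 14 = 20 / 7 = 2.86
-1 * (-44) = 44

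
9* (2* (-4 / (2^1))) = -36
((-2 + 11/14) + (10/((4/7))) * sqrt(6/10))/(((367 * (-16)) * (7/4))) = -0.00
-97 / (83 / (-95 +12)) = 97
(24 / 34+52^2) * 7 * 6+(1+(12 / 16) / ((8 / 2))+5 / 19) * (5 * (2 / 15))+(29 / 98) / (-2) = 14383383397 / 126616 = 113598.47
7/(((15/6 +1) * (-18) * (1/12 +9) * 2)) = -2/327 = -0.01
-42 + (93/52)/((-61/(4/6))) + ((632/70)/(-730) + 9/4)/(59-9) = -85045758501/2026115000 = -41.97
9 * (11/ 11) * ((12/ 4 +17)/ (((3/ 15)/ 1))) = 900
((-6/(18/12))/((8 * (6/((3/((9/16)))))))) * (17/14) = -34/63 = -0.54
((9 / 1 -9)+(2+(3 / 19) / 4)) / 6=155 / 456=0.34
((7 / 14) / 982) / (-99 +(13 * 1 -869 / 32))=-8 / 1777911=-0.00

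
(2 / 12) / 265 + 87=138331 / 1590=87.00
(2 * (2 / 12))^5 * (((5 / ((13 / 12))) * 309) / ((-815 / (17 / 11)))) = -7004 / 629343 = -0.01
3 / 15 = 1 / 5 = 0.20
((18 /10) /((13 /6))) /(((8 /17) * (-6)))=-153 /520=-0.29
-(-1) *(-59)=-59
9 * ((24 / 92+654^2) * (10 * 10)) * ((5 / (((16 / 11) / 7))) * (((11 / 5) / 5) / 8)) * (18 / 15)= 112486596453 / 184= 611340198.11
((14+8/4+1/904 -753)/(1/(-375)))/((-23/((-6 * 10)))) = 3747639375/5198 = 720977.18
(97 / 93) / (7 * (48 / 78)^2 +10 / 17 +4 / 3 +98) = 278681 / 27406232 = 0.01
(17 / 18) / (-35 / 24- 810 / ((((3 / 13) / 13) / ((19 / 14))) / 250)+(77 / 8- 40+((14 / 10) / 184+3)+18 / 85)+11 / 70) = -930580 / 15254365189071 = -0.00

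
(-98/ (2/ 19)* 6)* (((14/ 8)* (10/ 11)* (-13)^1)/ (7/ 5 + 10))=111475/ 11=10134.09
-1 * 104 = -104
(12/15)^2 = 16/25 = 0.64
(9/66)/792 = 1/5808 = 0.00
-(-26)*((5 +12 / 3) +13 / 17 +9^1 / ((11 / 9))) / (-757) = -83278 / 141559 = -0.59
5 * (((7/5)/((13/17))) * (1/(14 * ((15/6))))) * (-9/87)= -51/1885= -0.03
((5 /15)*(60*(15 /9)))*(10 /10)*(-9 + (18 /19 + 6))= -1300 /19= -68.42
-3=-3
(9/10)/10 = 9/100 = 0.09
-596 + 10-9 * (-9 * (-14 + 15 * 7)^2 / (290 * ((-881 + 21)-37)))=-3925819 / 6670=-588.58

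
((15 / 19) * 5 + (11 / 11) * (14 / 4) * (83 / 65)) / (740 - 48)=20789 / 1709240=0.01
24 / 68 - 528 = -8970 / 17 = -527.65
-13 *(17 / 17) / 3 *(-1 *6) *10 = 260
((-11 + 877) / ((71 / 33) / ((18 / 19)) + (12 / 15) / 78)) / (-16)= -8359065 / 352324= -23.73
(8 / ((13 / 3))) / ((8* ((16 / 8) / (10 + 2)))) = 18 / 13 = 1.38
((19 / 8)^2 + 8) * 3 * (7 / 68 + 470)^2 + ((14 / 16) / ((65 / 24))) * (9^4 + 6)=174002100711867 / 19235840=9045724.06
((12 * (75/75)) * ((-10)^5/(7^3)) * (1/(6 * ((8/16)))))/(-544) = 12500/5831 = 2.14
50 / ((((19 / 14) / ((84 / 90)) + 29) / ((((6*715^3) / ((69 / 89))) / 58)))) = 318811668175000 / 3981323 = 80076815.72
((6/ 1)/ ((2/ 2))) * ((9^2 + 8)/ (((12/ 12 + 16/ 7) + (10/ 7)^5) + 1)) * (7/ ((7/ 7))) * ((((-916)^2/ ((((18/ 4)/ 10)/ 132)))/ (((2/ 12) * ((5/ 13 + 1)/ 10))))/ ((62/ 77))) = 7739019548882702080/ 1599879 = 4837253035312.48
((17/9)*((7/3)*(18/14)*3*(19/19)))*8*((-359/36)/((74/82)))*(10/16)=-1251115/1332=-939.28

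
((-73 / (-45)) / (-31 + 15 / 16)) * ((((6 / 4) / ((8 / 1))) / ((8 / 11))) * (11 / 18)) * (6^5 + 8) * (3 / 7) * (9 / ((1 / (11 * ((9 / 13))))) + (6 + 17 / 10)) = -12168596957 / 5627700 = -2162.27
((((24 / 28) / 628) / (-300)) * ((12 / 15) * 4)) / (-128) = 1 / 8792000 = 0.00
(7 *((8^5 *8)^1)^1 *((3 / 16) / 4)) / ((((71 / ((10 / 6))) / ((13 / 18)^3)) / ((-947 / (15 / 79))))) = -589081153024 / 155277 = -3793743.78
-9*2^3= -72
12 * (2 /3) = 8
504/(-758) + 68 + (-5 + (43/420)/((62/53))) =616058741/9869160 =62.42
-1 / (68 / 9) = -9 / 68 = -0.13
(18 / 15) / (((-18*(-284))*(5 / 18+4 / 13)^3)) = 1067742 / 912830315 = 0.00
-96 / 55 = -1.75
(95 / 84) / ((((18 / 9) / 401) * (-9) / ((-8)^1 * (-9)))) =-1814.05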